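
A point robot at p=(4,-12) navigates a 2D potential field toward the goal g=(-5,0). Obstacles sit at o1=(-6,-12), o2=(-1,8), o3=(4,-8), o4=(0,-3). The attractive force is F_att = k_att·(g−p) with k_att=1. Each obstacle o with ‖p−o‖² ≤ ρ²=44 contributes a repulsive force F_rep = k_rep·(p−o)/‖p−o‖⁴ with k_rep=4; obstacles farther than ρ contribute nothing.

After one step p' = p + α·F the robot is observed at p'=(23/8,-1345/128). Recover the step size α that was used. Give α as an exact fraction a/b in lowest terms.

α = 1/8

F_att = 1·(g−p) = 1·(-9,12) = (-9.0000,12.0000)
o1: d²=100 > ρ²=44 → inactive
o2: d²=425 > ρ²=44 → inactive
o3: d²=16 ≤ ρ²=44; F_rep = 4·(0,-4)/16² = (0.0000,-0.0625)
o4: d²=97 > ρ²=44 → inactive
F = F_att + ΣF_rep = (-9.0000,11.9375)
Δp = p'−p = (-1.1250,1.4922); α = Δx/Fx = (-9/8) / (-9) = 1/8
check: Δy/Fy = (191/128) / (191/16) = 1/8 ✓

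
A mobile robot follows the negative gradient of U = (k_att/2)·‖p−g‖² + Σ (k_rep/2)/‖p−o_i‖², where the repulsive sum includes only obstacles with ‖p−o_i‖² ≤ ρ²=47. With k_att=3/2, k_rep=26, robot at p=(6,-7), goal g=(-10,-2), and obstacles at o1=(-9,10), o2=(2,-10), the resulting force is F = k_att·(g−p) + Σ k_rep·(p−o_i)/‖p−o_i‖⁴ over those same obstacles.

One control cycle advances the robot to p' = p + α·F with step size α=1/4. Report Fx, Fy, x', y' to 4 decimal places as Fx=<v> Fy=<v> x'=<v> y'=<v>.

F_att = 3/2·(g−p) = 3/2·(-16,5) = (-24.0000,7.5000)
o1: d²=514 > ρ²=47 → inactive
o2: d²=25 ≤ ρ²=47; F_rep = 26·(4,3)/25² = (0.1664,0.1248)
F = F_att + ΣF_rep = (-23.8336,7.6248)
p' = p + 1/4·F = (0.0416,-5.0938)

Fx=-23.8336 Fy=7.6248 x'=0.0416 y'=-5.0938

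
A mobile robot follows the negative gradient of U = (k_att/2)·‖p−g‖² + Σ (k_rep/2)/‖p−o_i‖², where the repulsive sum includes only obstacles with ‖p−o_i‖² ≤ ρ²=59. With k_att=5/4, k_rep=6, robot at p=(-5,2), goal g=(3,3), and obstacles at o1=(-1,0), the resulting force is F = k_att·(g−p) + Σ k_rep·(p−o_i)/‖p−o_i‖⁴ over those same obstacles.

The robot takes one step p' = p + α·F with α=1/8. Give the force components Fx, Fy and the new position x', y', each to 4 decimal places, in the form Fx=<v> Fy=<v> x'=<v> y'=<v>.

F_att = 5/4·(g−p) = 5/4·(8,1) = (10.0000,1.2500)
o1: d²=20 ≤ ρ²=59; F_rep = 6·(-4,2)/20² = (-0.0600,0.0300)
F = F_att + ΣF_rep = (9.9400,1.2800)
p' = p + 1/8·F = (-3.7575,2.1600)

Fx=9.9400 Fy=1.2800 x'=-3.7575 y'=2.1600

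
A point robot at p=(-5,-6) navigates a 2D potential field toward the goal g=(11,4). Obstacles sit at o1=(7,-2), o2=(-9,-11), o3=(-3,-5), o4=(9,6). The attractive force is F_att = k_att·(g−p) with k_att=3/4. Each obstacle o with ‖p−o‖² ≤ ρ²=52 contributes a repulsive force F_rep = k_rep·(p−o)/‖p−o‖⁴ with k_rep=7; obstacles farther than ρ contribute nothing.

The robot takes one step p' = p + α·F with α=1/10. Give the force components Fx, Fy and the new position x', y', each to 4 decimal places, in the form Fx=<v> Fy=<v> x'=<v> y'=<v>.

Fx=11.4567 Fy=7.2408 x'=-3.8543 y'=-5.2759

F_att = 3/4·(g−p) = 3/4·(16,10) = (12.0000,7.5000)
o1: d²=160 > ρ²=52 → inactive
o2: d²=41 ≤ ρ²=52; F_rep = 7·(4,5)/41² = (0.0167,0.0208)
o3: d²=5 ≤ ρ²=52; F_rep = 7·(-2,-1)/5² = (-0.5600,-0.2800)
o4: d²=340 > ρ²=52 → inactive
F = F_att + ΣF_rep = (11.4567,7.2408)
p' = p + 1/10·F = (-3.8543,-5.2759)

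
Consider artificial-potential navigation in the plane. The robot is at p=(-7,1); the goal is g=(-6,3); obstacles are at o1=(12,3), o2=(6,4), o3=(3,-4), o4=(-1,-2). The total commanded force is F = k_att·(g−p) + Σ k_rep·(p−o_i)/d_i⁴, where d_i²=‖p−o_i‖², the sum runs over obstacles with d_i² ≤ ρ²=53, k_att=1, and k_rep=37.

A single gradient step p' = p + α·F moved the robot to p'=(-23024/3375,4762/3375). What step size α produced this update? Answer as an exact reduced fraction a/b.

α = 1/5

F_att = 1·(g−p) = 1·(1,2) = (1.0000,2.0000)
o1: d²=365 > ρ²=53 → inactive
o2: d²=178 > ρ²=53 → inactive
o3: d²=125 > ρ²=53 → inactive
o4: d²=45 ≤ ρ²=53; F_rep = 37·(-6,3)/45² = (-0.1096,0.0548)
F = F_att + ΣF_rep = (0.8904,2.0548)
Δp = p'−p = (0.1781,0.4110); α = Δx/Fx = (601/3375) / (601/675) = 1/5
check: Δy/Fy = (1387/3375) / (1387/675) = 1/5 ✓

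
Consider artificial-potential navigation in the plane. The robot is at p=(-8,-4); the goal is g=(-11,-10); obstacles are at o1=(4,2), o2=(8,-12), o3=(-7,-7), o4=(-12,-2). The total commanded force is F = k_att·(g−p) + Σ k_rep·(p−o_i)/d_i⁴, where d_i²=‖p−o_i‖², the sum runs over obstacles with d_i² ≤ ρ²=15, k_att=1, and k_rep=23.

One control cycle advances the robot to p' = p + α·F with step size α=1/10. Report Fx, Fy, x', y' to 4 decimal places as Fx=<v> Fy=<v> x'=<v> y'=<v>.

F_att = 1·(g−p) = 1·(-3,-6) = (-3.0000,-6.0000)
o1: d²=180 > ρ²=15 → inactive
o2: d²=320 > ρ²=15 → inactive
o3: d²=10 ≤ ρ²=15; F_rep = 23·(-1,3)/10² = (-0.2300,0.6900)
o4: d²=20 > ρ²=15 → inactive
F = F_att + ΣF_rep = (-3.2300,-5.3100)
p' = p + 1/10·F = (-8.3230,-4.5310)

Fx=-3.2300 Fy=-5.3100 x'=-8.3230 y'=-4.5310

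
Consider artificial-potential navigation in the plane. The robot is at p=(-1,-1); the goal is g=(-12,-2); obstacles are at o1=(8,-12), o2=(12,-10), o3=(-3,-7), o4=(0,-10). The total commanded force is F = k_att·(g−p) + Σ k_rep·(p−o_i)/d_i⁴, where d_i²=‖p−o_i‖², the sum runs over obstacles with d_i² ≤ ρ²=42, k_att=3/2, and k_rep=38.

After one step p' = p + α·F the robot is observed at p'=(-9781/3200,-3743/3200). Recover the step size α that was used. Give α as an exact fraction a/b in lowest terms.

F_att = 3/2·(g−p) = 3/2·(-11,-1) = (-16.5000,-1.5000)
o1: d²=202 > ρ²=42 → inactive
o2: d²=250 > ρ²=42 → inactive
o3: d²=40 ≤ ρ²=42; F_rep = 38·(2,6)/40² = (0.0475,0.1425)
o4: d²=82 > ρ²=42 → inactive
F = F_att + ΣF_rep = (-16.4525,-1.3575)
Δp = p'−p = (-2.0566,-0.1697); α = Δx/Fx = (-6581/3200) / (-6581/400) = 1/8
check: Δy/Fy = (-543/3200) / (-543/400) = 1/8 ✓

α = 1/8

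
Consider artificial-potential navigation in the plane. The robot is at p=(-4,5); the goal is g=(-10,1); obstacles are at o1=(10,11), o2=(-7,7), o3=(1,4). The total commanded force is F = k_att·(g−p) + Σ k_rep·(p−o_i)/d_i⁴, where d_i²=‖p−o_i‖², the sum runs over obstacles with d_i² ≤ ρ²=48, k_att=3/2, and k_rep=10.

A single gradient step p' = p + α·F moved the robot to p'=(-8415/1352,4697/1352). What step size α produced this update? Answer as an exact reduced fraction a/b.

α = 1/4

F_att = 3/2·(g−p) = 3/2·(-6,-4) = (-9.0000,-6.0000)
o1: d²=232 > ρ²=48 → inactive
o2: d²=13 ≤ ρ²=48; F_rep = 10·(3,-2)/13² = (0.1775,-0.1183)
o3: d²=26 ≤ ρ²=48; F_rep = 10·(-5,1)/26² = (-0.0740,0.0148)
F = F_att + ΣF_rep = (-8.8964,-6.1036)
Δp = p'−p = (-2.2241,-1.5259); α = Δx/Fx = (-3007/1352) / (-3007/338) = 1/4
check: Δy/Fy = (-2063/1352) / (-2063/338) = 1/4 ✓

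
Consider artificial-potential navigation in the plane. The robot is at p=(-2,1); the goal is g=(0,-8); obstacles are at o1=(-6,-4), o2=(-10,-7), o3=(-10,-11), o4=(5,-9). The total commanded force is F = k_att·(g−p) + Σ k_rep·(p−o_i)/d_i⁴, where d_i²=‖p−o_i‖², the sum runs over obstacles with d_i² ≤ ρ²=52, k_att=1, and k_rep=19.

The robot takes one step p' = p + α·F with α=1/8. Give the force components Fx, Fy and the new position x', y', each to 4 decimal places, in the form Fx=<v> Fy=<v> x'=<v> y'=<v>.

F_att = 1·(g−p) = 1·(2,-9) = (2.0000,-9.0000)
o1: d²=41 ≤ ρ²=52; F_rep = 19·(4,5)/41² = (0.0452,0.0565)
o2: d²=128 > ρ²=52 → inactive
o3: d²=208 > ρ²=52 → inactive
o4: d²=149 > ρ²=52 → inactive
F = F_att + ΣF_rep = (2.0452,-8.9435)
p' = p + 1/8·F = (-1.7443,-0.1179)

Fx=2.0452 Fy=-8.9435 x'=-1.7443 y'=-0.1179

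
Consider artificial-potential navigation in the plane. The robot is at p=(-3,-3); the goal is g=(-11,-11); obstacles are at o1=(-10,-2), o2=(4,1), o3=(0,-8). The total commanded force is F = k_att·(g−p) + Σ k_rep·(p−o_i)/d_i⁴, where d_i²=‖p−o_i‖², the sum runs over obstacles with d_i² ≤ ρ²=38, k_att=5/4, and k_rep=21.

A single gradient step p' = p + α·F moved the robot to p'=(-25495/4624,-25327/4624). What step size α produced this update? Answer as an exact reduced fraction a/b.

α = 1/4

F_att = 5/4·(g−p) = 5/4·(-8,-8) = (-10.0000,-10.0000)
o1: d²=50 > ρ²=38 → inactive
o2: d²=65 > ρ²=38 → inactive
o3: d²=34 ≤ ρ²=38; F_rep = 21·(-3,5)/34² = (-0.0545,0.0908)
F = F_att + ΣF_rep = (-10.0545,-9.9092)
Δp = p'−p = (-2.5136,-2.4773); α = Δx/Fx = (-11623/4624) / (-11623/1156) = 1/4
check: Δy/Fy = (-11455/4624) / (-11455/1156) = 1/4 ✓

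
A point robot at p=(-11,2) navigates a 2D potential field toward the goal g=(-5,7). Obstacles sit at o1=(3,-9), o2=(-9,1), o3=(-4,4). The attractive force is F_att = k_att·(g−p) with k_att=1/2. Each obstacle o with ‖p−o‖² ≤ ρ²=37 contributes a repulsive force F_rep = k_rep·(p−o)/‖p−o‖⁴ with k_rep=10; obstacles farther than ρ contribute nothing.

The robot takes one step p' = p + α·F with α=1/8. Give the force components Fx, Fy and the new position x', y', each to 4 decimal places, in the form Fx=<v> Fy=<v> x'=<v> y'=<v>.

F_att = 1/2·(g−p) = 1/2·(6,5) = (3.0000,2.5000)
o1: d²=317 > ρ²=37 → inactive
o2: d²=5 ≤ ρ²=37; F_rep = 10·(-2,1)/5² = (-0.8000,0.4000)
o3: d²=53 > ρ²=37 → inactive
F = F_att + ΣF_rep = (2.2000,2.9000)
p' = p + 1/8·F = (-10.7250,2.3625)

Fx=2.2000 Fy=2.9000 x'=-10.7250 y'=2.3625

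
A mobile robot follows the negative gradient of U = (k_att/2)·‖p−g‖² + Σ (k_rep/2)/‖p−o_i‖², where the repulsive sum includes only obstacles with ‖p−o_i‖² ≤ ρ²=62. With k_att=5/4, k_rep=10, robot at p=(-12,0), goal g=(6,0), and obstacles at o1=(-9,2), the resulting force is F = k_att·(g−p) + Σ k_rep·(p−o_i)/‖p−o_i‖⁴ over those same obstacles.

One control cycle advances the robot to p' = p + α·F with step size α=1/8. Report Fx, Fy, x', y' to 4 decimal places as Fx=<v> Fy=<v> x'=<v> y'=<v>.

Fx=22.3225 Fy=-0.1183 x'=-9.2097 y'=-0.0148

F_att = 5/4·(g−p) = 5/4·(18,0) = (22.5000,0.0000)
o1: d²=13 ≤ ρ²=62; F_rep = 10·(-3,-2)/13² = (-0.1775,-0.1183)
F = F_att + ΣF_rep = (22.3225,-0.1183)
p' = p + 1/8·F = (-9.2097,-0.0148)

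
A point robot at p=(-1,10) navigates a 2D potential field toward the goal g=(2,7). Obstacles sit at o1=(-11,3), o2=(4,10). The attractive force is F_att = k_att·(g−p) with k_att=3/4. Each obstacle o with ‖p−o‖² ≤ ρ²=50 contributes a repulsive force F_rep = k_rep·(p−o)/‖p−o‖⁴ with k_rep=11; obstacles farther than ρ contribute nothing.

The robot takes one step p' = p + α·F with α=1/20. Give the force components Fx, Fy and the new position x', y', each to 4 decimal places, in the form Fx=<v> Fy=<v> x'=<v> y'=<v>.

F_att = 3/4·(g−p) = 3/4·(3,-3) = (2.2500,-2.2500)
o1: d²=149 > ρ²=50 → inactive
o2: d²=25 ≤ ρ²=50; F_rep = 11·(-5,0)/25² = (-0.0880,0.0000)
F = F_att + ΣF_rep = (2.1620,-2.2500)
p' = p + 1/20·F = (-0.8919,9.8875)

Fx=2.1620 Fy=-2.2500 x'=-0.8919 y'=9.8875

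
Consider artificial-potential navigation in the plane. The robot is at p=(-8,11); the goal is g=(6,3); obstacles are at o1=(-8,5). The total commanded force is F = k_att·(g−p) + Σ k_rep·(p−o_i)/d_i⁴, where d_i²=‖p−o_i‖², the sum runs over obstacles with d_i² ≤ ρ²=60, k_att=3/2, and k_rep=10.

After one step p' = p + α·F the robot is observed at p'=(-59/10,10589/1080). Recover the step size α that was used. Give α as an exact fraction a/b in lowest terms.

F_att = 3/2·(g−p) = 3/2·(14,-8) = (21.0000,-12.0000)
o1: d²=36 ≤ ρ²=60; F_rep = 10·(0,6)/36² = (0.0000,0.0463)
F = F_att + ΣF_rep = (21.0000,-11.9537)
Δp = p'−p = (2.1000,-1.1954); α = Δx/Fx = (21/10) / (21) = 1/10
check: Δy/Fy = (-1291/1080) / (-1291/108) = 1/10 ✓

α = 1/10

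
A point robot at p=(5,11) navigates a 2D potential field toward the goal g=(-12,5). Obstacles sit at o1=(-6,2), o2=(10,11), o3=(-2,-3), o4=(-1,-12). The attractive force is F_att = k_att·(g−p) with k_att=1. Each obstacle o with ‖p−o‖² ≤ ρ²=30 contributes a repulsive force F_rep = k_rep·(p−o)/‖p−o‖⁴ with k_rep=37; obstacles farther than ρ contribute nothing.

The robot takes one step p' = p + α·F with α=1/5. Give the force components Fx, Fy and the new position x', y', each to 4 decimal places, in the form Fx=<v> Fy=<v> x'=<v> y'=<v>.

F_att = 1·(g−p) = 1·(-17,-6) = (-17.0000,-6.0000)
o1: d²=202 > ρ²=30 → inactive
o2: d²=25 ≤ ρ²=30; F_rep = 37·(-5,0)/25² = (-0.2960,0.0000)
o3: d²=245 > ρ²=30 → inactive
o4: d²=565 > ρ²=30 → inactive
F = F_att + ΣF_rep = (-17.2960,-6.0000)
p' = p + 1/5·F = (1.5408,9.8000)

Fx=-17.2960 Fy=-6.0000 x'=1.5408 y'=9.8000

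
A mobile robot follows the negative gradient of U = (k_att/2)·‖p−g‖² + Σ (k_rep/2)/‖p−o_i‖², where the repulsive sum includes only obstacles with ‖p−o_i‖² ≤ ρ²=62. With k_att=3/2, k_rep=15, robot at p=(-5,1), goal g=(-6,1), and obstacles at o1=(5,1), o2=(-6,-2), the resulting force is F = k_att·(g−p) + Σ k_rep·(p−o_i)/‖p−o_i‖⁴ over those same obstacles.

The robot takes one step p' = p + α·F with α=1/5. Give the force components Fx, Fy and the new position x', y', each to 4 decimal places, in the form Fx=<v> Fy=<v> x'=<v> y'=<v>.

Fx=-1.3500 Fy=0.4500 x'=-5.2700 y'=1.0900

F_att = 3/2·(g−p) = 3/2·(-1,0) = (-1.5000,0.0000)
o1: d²=100 > ρ²=62 → inactive
o2: d²=10 ≤ ρ²=62; F_rep = 15·(1,3)/10² = (0.1500,0.4500)
F = F_att + ΣF_rep = (-1.3500,0.4500)
p' = p + 1/5·F = (-5.2700,1.0900)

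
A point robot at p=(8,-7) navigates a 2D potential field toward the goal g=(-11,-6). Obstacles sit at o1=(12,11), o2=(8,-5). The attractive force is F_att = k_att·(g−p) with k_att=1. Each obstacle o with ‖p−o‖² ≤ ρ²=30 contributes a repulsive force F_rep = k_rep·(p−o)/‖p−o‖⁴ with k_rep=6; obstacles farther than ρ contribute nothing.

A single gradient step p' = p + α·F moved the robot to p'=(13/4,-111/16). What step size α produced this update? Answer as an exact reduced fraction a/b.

α = 1/4

F_att = 1·(g−p) = 1·(-19,1) = (-19.0000,1.0000)
o1: d²=340 > ρ²=30 → inactive
o2: d²=4 ≤ ρ²=30; F_rep = 6·(0,-2)/4² = (0.0000,-0.7500)
F = F_att + ΣF_rep = (-19.0000,0.2500)
Δp = p'−p = (-4.7500,0.0625); α = Δx/Fx = (-19/4) / (-19) = 1/4
check: Δy/Fy = (1/16) / (1/4) = 1/4 ✓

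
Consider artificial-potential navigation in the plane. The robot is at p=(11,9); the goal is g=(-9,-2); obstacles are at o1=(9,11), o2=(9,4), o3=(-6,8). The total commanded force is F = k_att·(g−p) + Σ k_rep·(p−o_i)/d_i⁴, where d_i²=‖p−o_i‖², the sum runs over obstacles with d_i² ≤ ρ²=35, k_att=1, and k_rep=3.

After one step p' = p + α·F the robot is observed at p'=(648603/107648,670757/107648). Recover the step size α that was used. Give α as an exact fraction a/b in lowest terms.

F_att = 1·(g−p) = 1·(-20,-11) = (-20.0000,-11.0000)
o1: d²=8 ≤ ρ²=35; F_rep = 3·(2,-2)/8² = (0.0938,-0.0938)
o2: d²=29 ≤ ρ²=35; F_rep = 3·(2,5)/29² = (0.0071,0.0178)
o3: d²=290 > ρ²=35 → inactive
F = F_att + ΣF_rep = (-19.8991,-11.0759)
Δp = p'−p = (-4.9748,-2.7690); α = Δx/Fx = (-535525/107648) / (-535525/26912) = 1/4
check: Δy/Fy = (-298075/107648) / (-298075/26912) = 1/4 ✓

α = 1/4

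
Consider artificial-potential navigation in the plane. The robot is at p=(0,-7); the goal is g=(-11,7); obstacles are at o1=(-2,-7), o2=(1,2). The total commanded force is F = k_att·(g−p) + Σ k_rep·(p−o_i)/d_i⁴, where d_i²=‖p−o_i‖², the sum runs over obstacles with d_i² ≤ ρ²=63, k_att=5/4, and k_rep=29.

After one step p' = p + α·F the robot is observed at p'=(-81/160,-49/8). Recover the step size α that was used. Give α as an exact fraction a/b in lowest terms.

F_att = 5/4·(g−p) = 5/4·(-11,14) = (-13.7500,17.5000)
o1: d²=4 ≤ ρ²=63; F_rep = 29·(2,0)/4² = (3.6250,0.0000)
o2: d²=82 > ρ²=63 → inactive
F = F_att + ΣF_rep = (-10.1250,17.5000)
Δp = p'−p = (-0.5062,0.8750); α = Δx/Fx = (-81/160) / (-81/8) = 1/20
check: Δy/Fy = (7/8) / (35/2) = 1/20 ✓

α = 1/20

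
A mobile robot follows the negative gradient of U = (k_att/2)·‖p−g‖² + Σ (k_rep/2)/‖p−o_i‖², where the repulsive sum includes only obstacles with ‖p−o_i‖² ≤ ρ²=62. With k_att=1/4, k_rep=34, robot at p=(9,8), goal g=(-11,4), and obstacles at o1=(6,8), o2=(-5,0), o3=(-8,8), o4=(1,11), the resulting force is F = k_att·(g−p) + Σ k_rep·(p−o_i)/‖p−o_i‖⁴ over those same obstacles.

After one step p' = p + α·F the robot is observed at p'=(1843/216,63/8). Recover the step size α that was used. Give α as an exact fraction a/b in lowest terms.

α = 1/8

F_att = 1/4·(g−p) = 1/4·(-20,-4) = (-5.0000,-1.0000)
o1: d²=9 ≤ ρ²=62; F_rep = 34·(3,0)/9² = (1.2593,0.0000)
o2: d²=260 > ρ²=62 → inactive
o3: d²=289 > ρ²=62 → inactive
o4: d²=73 > ρ²=62 → inactive
F = F_att + ΣF_rep = (-3.7407,-1.0000)
Δp = p'−p = (-0.4676,-0.1250); α = Δx/Fx = (-101/216) / (-101/27) = 1/8
check: Δy/Fy = (-1/8) / (-1) = 1/8 ✓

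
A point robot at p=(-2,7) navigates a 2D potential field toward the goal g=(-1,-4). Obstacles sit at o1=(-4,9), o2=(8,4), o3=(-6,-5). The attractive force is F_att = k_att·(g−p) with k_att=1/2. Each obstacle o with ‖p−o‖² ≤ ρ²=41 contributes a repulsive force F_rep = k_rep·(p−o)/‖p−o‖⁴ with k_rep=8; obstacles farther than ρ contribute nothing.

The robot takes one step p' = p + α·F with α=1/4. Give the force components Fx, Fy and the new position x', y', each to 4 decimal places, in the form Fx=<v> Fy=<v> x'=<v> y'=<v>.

F_att = 1/2·(g−p) = 1/2·(1,-11) = (0.5000,-5.5000)
o1: d²=8 ≤ ρ²=41; F_rep = 8·(2,-2)/8² = (0.2500,-0.2500)
o2: d²=109 > ρ²=41 → inactive
o3: d²=160 > ρ²=41 → inactive
F = F_att + ΣF_rep = (0.7500,-5.7500)
p' = p + 1/4·F = (-1.8125,5.5625)

Fx=0.7500 Fy=-5.7500 x'=-1.8125 y'=5.5625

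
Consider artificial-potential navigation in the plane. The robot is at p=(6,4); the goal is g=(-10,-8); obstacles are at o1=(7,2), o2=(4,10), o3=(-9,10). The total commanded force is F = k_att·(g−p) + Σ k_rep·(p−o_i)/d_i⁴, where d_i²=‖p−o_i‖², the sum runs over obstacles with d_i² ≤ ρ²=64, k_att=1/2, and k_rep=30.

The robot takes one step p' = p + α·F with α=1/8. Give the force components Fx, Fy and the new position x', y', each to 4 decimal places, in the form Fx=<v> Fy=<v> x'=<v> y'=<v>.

Fx=-9.1625 Fy=-3.7125 x'=4.8547 y'=3.5359

F_att = 1/2·(g−p) = 1/2·(-16,-12) = (-8.0000,-6.0000)
o1: d²=5 ≤ ρ²=64; F_rep = 30·(-1,2)/5² = (-1.2000,2.4000)
o2: d²=40 ≤ ρ²=64; F_rep = 30·(2,-6)/40² = (0.0375,-0.1125)
o3: d²=261 > ρ²=64 → inactive
F = F_att + ΣF_rep = (-9.1625,-3.7125)
p' = p + 1/8·F = (4.8547,3.5359)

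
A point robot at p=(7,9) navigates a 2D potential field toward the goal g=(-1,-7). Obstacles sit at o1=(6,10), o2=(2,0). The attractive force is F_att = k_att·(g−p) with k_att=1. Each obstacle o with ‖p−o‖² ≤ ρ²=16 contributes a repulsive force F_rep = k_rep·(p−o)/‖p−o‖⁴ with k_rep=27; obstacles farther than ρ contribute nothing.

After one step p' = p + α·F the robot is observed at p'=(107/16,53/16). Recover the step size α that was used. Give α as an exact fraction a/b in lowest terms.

α = 1/4

F_att = 1·(g−p) = 1·(-8,-16) = (-8.0000,-16.0000)
o1: d²=2 ≤ ρ²=16; F_rep = 27·(1,-1)/2² = (6.7500,-6.7500)
o2: d²=106 > ρ²=16 → inactive
F = F_att + ΣF_rep = (-1.2500,-22.7500)
Δp = p'−p = (-0.3125,-5.6875); α = Δx/Fx = (-5/16) / (-5/4) = 1/4
check: Δy/Fy = (-91/16) / (-91/4) = 1/4 ✓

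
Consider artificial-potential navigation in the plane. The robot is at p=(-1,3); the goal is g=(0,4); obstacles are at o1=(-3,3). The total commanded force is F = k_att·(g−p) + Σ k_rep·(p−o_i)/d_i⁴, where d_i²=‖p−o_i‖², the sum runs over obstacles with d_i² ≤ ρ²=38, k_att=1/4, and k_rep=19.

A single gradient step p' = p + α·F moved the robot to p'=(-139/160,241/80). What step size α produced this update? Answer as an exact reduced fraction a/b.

α = 1/20

F_att = 1/4·(g−p) = 1/4·(1,1) = (0.2500,0.2500)
o1: d²=4 ≤ ρ²=38; F_rep = 19·(2,0)/4² = (2.3750,0.0000)
F = F_att + ΣF_rep = (2.6250,0.2500)
Δp = p'−p = (0.1313,0.0125); α = Δx/Fx = (21/160) / (21/8) = 1/20
check: Δy/Fy = (1/80) / (1/4) = 1/20 ✓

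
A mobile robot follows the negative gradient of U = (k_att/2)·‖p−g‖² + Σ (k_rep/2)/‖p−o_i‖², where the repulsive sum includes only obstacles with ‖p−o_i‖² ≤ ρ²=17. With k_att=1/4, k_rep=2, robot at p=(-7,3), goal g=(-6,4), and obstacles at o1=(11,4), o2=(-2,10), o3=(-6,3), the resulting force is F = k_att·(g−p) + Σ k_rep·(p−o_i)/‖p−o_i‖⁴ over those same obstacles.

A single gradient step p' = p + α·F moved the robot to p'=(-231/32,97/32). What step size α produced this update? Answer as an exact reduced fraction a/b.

α = 1/8

F_att = 1/4·(g−p) = 1/4·(1,1) = (0.2500,0.2500)
o1: d²=325 > ρ²=17 → inactive
o2: d²=74 > ρ²=17 → inactive
o3: d²=1 ≤ ρ²=17; F_rep = 2·(-1,0)/1² = (-2.0000,0.0000)
F = F_att + ΣF_rep = (-1.7500,0.2500)
Δp = p'−p = (-0.2188,0.0312); α = Δx/Fx = (-7/32) / (-7/4) = 1/8
check: Δy/Fy = (1/32) / (1/4) = 1/8 ✓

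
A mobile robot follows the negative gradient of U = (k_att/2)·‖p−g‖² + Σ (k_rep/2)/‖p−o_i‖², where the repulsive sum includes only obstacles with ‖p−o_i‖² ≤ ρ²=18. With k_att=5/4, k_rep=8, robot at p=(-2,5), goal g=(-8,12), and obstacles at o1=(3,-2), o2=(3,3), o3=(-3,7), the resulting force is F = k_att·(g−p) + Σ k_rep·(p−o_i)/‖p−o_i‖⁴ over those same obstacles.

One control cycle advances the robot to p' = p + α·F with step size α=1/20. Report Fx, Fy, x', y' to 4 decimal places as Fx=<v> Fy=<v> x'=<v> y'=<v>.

Fx=-7.1800 Fy=8.1100 x'=-2.3590 y'=5.4055

F_att = 5/4·(g−p) = 5/4·(-6,7) = (-7.5000,8.7500)
o1: d²=74 > ρ²=18 → inactive
o2: d²=29 > ρ²=18 → inactive
o3: d²=5 ≤ ρ²=18; F_rep = 8·(1,-2)/5² = (0.3200,-0.6400)
F = F_att + ΣF_rep = (-7.1800,8.1100)
p' = p + 1/20·F = (-2.3590,5.4055)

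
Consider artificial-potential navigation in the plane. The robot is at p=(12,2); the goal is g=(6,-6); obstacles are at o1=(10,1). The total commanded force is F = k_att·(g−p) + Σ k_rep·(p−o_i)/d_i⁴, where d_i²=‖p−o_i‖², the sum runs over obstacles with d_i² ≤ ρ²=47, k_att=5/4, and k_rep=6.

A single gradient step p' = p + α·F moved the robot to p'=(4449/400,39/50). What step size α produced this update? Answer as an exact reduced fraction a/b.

F_att = 5/4·(g−p) = 5/4·(-6,-8) = (-7.5000,-10.0000)
o1: d²=5 ≤ ρ²=47; F_rep = 6·(2,1)/5² = (0.4800,0.2400)
F = F_att + ΣF_rep = (-7.0200,-9.7600)
Δp = p'−p = (-0.8775,-1.2200); α = Δx/Fx = (-351/400) / (-351/50) = 1/8
check: Δy/Fy = (-61/50) / (-244/25) = 1/8 ✓

α = 1/8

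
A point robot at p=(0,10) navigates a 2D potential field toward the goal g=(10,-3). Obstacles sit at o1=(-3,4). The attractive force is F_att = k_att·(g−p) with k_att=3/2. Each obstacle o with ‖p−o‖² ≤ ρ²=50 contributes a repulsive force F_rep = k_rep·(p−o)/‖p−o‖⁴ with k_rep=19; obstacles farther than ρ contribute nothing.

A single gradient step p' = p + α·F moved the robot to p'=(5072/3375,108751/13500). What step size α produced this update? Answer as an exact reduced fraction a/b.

α = 1/10

F_att = 3/2·(g−p) = 3/2·(10,-13) = (15.0000,-19.5000)
o1: d²=45 ≤ ρ²=50; F_rep = 19·(3,6)/45² = (0.0281,0.0563)
F = F_att + ΣF_rep = (15.0281,-19.4437)
Δp = p'−p = (1.5028,-1.9444); α = Δx/Fx = (5072/3375) / (10144/675) = 1/10
check: Δy/Fy = (-26249/13500) / (-26249/1350) = 1/10 ✓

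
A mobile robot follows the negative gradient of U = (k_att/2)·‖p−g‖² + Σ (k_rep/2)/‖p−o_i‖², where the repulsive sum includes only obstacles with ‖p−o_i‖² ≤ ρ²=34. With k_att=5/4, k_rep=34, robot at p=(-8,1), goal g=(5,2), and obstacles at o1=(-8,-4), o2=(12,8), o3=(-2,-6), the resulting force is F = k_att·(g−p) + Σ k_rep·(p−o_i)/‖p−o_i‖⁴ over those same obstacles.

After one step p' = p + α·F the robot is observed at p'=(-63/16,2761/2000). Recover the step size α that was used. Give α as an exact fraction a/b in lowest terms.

F_att = 5/4·(g−p) = 5/4·(13,1) = (16.2500,1.2500)
o1: d²=25 ≤ ρ²=34; F_rep = 34·(0,5)/25² = (0.0000,0.2720)
o2: d²=449 > ρ²=34 → inactive
o3: d²=85 > ρ²=34 → inactive
F = F_att + ΣF_rep = (16.2500,1.5220)
Δp = p'−p = (4.0625,0.3805); α = Δx/Fx = (65/16) / (65/4) = 1/4
check: Δy/Fy = (761/2000) / (761/500) = 1/4 ✓

α = 1/4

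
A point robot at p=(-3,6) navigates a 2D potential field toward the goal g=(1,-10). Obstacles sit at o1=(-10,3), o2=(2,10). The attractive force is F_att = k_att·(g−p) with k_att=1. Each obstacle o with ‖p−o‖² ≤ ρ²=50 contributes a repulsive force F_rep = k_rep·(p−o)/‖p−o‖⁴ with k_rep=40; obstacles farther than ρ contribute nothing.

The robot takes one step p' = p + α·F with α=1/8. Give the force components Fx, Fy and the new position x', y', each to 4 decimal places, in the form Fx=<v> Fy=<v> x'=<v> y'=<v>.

Fx=3.8810 Fy=-16.0952 x'=-2.5149 y'=3.9881

F_att = 1·(g−p) = 1·(4,-16) = (4.0000,-16.0000)
o1: d²=58 > ρ²=50 → inactive
o2: d²=41 ≤ ρ²=50; F_rep = 40·(-5,-4)/41² = (-0.1190,-0.0952)
F = F_att + ΣF_rep = (3.8810,-16.0952)
p' = p + 1/8·F = (-2.5149,3.9881)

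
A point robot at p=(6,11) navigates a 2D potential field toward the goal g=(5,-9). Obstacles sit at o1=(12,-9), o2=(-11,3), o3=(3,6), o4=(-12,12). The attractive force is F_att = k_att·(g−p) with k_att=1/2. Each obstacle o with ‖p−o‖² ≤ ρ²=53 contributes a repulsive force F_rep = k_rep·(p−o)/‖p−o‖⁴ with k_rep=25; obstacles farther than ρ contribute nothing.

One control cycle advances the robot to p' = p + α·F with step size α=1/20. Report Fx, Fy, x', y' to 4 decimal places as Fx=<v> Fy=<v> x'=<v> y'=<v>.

F_att = 1/2·(g−p) = 1/2·(-1,-20) = (-0.5000,-10.0000)
o1: d²=436 > ρ²=53 → inactive
o2: d²=353 > ρ²=53 → inactive
o3: d²=34 ≤ ρ²=53; F_rep = 25·(3,5)/34² = (0.0649,0.1081)
o4: d²=325 > ρ²=53 → inactive
F = F_att + ΣF_rep = (-0.4351,-9.8919)
p' = p + 1/20·F = (5.9782,10.5054)

Fx=-0.4351 Fy=-9.8919 x'=5.9782 y'=10.5054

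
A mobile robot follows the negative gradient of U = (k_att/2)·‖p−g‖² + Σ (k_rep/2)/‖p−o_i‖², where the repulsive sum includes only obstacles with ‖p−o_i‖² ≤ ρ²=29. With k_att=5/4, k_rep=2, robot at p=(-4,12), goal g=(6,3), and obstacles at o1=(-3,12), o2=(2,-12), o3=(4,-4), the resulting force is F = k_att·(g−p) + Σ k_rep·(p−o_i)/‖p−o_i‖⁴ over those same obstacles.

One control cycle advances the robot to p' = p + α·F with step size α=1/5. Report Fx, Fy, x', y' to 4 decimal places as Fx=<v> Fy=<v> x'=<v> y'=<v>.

Fx=10.5000 Fy=-11.2500 x'=-1.9000 y'=9.7500

F_att = 5/4·(g−p) = 5/4·(10,-9) = (12.5000,-11.2500)
o1: d²=1 ≤ ρ²=29; F_rep = 2·(-1,0)/1² = (-2.0000,0.0000)
o2: d²=612 > ρ²=29 → inactive
o3: d²=320 > ρ²=29 → inactive
F = F_att + ΣF_rep = (10.5000,-11.2500)
p' = p + 1/5·F = (-1.9000,9.7500)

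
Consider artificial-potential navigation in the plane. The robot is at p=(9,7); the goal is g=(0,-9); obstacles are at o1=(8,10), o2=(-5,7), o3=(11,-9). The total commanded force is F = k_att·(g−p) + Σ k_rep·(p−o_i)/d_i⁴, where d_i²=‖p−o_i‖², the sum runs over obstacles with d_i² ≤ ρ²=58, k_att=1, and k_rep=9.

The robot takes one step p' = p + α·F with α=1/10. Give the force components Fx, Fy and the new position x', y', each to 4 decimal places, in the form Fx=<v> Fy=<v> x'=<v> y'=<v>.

Fx=-8.9100 Fy=-16.2700 x'=8.1090 y'=5.3730

F_att = 1·(g−p) = 1·(-9,-16) = (-9.0000,-16.0000)
o1: d²=10 ≤ ρ²=58; F_rep = 9·(1,-3)/10² = (0.0900,-0.2700)
o2: d²=196 > ρ²=58 → inactive
o3: d²=260 > ρ²=58 → inactive
F = F_att + ΣF_rep = (-8.9100,-16.2700)
p' = p + 1/10·F = (8.1090,5.3730)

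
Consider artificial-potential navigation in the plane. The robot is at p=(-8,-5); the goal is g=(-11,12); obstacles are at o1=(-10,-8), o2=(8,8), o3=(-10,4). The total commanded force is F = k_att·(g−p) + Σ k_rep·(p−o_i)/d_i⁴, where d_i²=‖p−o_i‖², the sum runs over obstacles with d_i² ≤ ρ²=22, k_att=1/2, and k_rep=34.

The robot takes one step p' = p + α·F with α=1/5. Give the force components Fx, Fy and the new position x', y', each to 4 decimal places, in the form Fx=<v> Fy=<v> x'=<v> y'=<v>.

F_att = 1/2·(g−p) = 1/2·(-3,17) = (-1.5000,8.5000)
o1: d²=13 ≤ ρ²=22; F_rep = 34·(2,3)/13² = (0.4024,0.6036)
o2: d²=425 > ρ²=22 → inactive
o3: d²=85 > ρ²=22 → inactive
F = F_att + ΣF_rep = (-1.0976,9.1036)
p' = p + 1/5·F = (-8.2195,-3.1793)

Fx=-1.0976 Fy=9.1036 x'=-8.2195 y'=-3.1793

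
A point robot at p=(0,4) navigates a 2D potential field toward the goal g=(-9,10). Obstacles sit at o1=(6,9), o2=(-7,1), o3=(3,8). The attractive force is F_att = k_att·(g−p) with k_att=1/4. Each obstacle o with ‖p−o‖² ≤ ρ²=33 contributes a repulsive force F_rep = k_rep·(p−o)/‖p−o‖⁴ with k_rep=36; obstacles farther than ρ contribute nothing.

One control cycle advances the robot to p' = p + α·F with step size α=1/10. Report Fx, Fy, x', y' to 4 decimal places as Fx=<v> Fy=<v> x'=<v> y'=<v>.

F_att = 1/4·(g−p) = 1/4·(-9,6) = (-2.2500,1.5000)
o1: d²=61 > ρ²=33 → inactive
o2: d²=58 > ρ²=33 → inactive
o3: d²=25 ≤ ρ²=33; F_rep = 36·(-3,-4)/25² = (-0.1728,-0.2304)
F = F_att + ΣF_rep = (-2.4228,1.2696)
p' = p + 1/10·F = (-0.2423,4.1270)

Fx=-2.4228 Fy=1.2696 x'=-0.2423 y'=4.1270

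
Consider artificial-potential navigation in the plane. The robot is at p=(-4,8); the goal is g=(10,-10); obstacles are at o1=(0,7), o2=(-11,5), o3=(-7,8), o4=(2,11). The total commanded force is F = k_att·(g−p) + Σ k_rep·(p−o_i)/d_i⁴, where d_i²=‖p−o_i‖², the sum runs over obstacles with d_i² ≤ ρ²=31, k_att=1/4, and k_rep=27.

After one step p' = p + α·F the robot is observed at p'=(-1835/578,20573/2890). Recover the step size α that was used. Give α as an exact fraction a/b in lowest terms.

F_att = 1/4·(g−p) = 1/4·(14,-18) = (3.5000,-4.5000)
o1: d²=17 ≤ ρ²=31; F_rep = 27·(-4,1)/17² = (-0.3737,0.0934)
o2: d²=58 > ρ²=31 → inactive
o3: d²=9 ≤ ρ²=31; F_rep = 27·(3,0)/9² = (1.0000,0.0000)
o4: d²=45 > ρ²=31 → inactive
F = F_att + ΣF_rep = (4.1263,-4.4066)
Δp = p'−p = (0.8253,-0.8813); α = Δx/Fx = (477/578) / (2385/578) = 1/5
check: Δy/Fy = (-2547/2890) / (-2547/578) = 1/5 ✓

α = 1/5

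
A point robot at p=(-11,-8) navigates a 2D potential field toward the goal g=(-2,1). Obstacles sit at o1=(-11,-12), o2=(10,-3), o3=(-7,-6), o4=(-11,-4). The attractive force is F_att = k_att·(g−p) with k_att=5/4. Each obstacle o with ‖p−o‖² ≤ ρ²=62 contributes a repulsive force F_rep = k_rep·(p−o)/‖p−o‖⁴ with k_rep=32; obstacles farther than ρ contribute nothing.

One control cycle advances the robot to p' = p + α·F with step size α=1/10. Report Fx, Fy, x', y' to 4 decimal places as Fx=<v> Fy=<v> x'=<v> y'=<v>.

F_att = 5/4·(g−p) = 5/4·(9,9) = (11.2500,11.2500)
o1: d²=16 ≤ ρ²=62; F_rep = 32·(0,4)/16² = (0.0000,0.5000)
o2: d²=466 > ρ²=62 → inactive
o3: d²=20 ≤ ρ²=62; F_rep = 32·(-4,-2)/20² = (-0.3200,-0.1600)
o4: d²=16 ≤ ρ²=62; F_rep = 32·(0,-4)/16² = (0.0000,-0.5000)
F = F_att + ΣF_rep = (10.9300,11.0900)
p' = p + 1/10·F = (-9.9070,-6.8910)

Fx=10.9300 Fy=11.0900 x'=-9.9070 y'=-6.8910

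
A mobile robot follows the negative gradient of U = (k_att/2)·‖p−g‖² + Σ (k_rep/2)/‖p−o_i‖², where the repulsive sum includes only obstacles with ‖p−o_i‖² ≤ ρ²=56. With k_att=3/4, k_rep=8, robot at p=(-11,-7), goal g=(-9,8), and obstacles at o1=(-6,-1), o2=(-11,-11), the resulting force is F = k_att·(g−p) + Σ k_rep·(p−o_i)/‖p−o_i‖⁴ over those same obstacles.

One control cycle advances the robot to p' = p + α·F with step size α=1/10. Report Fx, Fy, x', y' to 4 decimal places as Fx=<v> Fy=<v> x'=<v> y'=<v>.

Fx=1.5000 Fy=11.3750 x'=-10.8500 y'=-5.8625

F_att = 3/4·(g−p) = 3/4·(2,15) = (1.5000,11.2500)
o1: d²=61 > ρ²=56 → inactive
o2: d²=16 ≤ ρ²=56; F_rep = 8·(0,4)/16² = (0.0000,0.1250)
F = F_att + ΣF_rep = (1.5000,11.3750)
p' = p + 1/10·F = (-10.8500,-5.8625)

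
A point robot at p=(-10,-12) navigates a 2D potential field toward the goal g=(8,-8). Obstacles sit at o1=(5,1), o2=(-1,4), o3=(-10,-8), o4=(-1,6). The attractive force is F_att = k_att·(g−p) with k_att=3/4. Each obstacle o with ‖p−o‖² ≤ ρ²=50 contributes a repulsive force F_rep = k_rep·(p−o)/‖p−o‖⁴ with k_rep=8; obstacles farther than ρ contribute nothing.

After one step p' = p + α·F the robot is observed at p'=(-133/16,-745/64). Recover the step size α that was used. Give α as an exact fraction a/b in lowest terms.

F_att = 3/4·(g−p) = 3/4·(18,4) = (13.5000,3.0000)
o1: d²=394 > ρ²=50 → inactive
o2: d²=337 > ρ²=50 → inactive
o3: d²=16 ≤ ρ²=50; F_rep = 8·(0,-4)/16² = (0.0000,-0.1250)
o4: d²=405 > ρ²=50 → inactive
F = F_att + ΣF_rep = (13.5000,2.8750)
Δp = p'−p = (1.6875,0.3594); α = Δx/Fx = (27/16) / (27/2) = 1/8
check: Δy/Fy = (23/64) / (23/8) = 1/8 ✓

α = 1/8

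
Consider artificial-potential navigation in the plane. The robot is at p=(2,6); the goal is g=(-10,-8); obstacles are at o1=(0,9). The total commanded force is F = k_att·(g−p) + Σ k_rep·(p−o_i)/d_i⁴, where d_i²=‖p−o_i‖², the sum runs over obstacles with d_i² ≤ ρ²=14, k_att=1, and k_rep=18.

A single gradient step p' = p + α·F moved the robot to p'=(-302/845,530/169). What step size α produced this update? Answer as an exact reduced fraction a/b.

F_att = 1·(g−p) = 1·(-12,-14) = (-12.0000,-14.0000)
o1: d²=13 ≤ ρ²=14; F_rep = 18·(2,-3)/13² = (0.2130,-0.3195)
F = F_att + ΣF_rep = (-11.7870,-14.3195)
Δp = p'−p = (-2.3574,-2.8639); α = Δx/Fx = (-1992/845) / (-1992/169) = 1/5
check: Δy/Fy = (-484/169) / (-2420/169) = 1/5 ✓

α = 1/5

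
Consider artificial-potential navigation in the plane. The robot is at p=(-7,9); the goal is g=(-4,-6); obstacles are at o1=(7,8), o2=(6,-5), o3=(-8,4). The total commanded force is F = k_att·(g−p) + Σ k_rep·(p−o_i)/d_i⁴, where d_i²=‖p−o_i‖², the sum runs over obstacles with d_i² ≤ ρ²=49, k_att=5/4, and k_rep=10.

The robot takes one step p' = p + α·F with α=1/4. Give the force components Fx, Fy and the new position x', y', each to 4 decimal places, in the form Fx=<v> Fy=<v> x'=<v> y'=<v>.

Fx=3.7648 Fy=-18.6760 x'=-6.0588 y'=4.3310

F_att = 5/4·(g−p) = 5/4·(3,-15) = (3.7500,-18.7500)
o1: d²=197 > ρ²=49 → inactive
o2: d²=365 > ρ²=49 → inactive
o3: d²=26 ≤ ρ²=49; F_rep = 10·(1,5)/26² = (0.0148,0.0740)
F = F_att + ΣF_rep = (3.7648,-18.6760)
p' = p + 1/4·F = (-6.0588,4.3310)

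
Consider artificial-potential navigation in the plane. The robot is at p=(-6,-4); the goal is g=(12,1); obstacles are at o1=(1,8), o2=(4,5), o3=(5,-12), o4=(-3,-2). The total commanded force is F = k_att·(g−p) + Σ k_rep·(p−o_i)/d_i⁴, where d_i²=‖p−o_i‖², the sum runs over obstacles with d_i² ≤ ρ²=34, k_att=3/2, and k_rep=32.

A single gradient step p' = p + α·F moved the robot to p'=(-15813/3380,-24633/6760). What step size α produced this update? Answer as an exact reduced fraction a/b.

F_att = 3/2·(g−p) = 3/2·(18,5) = (27.0000,7.5000)
o1: d²=193 > ρ²=34 → inactive
o2: d²=181 > ρ²=34 → inactive
o3: d²=185 > ρ²=34 → inactive
o4: d²=13 ≤ ρ²=34; F_rep = 32·(-3,-2)/13² = (-0.5680,-0.3787)
F = F_att + ΣF_rep = (26.4320,7.1213)
Δp = p'−p = (1.3216,0.3561); α = Δx/Fx = (4467/3380) / (4467/169) = 1/20
check: Δy/Fy = (2407/6760) / (2407/338) = 1/20 ✓

α = 1/20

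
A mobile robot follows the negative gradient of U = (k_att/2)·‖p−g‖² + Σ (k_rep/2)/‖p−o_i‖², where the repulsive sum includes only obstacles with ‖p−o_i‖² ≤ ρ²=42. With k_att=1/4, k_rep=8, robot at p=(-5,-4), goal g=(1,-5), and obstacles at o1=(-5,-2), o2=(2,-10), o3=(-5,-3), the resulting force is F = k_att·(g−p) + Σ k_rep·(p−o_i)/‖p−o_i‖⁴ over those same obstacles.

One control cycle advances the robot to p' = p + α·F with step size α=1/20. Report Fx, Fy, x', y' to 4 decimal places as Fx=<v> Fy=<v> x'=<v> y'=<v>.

Fx=1.5000 Fy=-9.2500 x'=-4.9250 y'=-4.4625

F_att = 1/4·(g−p) = 1/4·(6,-1) = (1.5000,-0.2500)
o1: d²=4 ≤ ρ²=42; F_rep = 8·(0,-2)/4² = (0.0000,-1.0000)
o2: d²=85 > ρ²=42 → inactive
o3: d²=1 ≤ ρ²=42; F_rep = 8·(0,-1)/1² = (0.0000,-8.0000)
F = F_att + ΣF_rep = (1.5000,-9.2500)
p' = p + 1/20·F = (-4.9250,-4.4625)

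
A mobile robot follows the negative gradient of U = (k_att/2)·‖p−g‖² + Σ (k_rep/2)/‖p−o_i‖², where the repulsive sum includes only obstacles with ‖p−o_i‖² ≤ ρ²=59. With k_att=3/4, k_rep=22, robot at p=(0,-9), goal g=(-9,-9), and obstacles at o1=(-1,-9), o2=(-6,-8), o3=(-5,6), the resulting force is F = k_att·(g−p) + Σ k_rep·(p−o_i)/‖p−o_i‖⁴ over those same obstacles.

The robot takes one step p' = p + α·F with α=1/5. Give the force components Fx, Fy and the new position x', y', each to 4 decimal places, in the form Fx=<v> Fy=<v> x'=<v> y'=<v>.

F_att = 3/4·(g−p) = 3/4·(-9,0) = (-6.7500,0.0000)
o1: d²=1 ≤ ρ²=59; F_rep = 22·(1,0)/1² = (22.0000,0.0000)
o2: d²=37 ≤ ρ²=59; F_rep = 22·(6,-1)/37² = (0.0964,-0.0161)
o3: d²=250 > ρ²=59 → inactive
F = F_att + ΣF_rep = (15.3464,-0.0161)
p' = p + 1/5·F = (3.0693,-9.0032)

Fx=15.3464 Fy=-0.0161 x'=3.0693 y'=-9.0032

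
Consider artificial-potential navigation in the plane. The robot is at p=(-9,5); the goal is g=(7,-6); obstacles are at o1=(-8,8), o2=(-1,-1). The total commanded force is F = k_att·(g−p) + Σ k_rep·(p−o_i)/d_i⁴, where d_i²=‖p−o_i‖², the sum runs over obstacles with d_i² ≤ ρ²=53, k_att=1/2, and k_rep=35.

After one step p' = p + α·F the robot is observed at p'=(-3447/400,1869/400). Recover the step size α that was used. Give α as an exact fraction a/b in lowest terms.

F_att = 1/2·(g−p) = 1/2·(16,-11) = (8.0000,-5.5000)
o1: d²=10 ≤ ρ²=53; F_rep = 35·(-1,-3)/10² = (-0.3500,-1.0500)
o2: d²=100 > ρ²=53 → inactive
F = F_att + ΣF_rep = (7.6500,-6.5500)
Δp = p'−p = (0.3825,-0.3275); α = Δx/Fx = (153/400) / (153/20) = 1/20
check: Δy/Fy = (-131/400) / (-131/20) = 1/20 ✓

α = 1/20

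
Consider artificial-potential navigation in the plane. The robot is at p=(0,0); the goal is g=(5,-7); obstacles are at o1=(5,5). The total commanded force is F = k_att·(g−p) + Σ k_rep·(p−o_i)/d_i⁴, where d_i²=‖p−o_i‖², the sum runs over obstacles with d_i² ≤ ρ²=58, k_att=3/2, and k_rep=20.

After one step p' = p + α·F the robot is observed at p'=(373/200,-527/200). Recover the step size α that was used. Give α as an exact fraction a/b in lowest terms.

α = 1/4

F_att = 3/2·(g−p) = 3/2·(5,-7) = (7.5000,-10.5000)
o1: d²=50 ≤ ρ²=58; F_rep = 20·(-5,-5)/50² = (-0.0400,-0.0400)
F = F_att + ΣF_rep = (7.4600,-10.5400)
Δp = p'−p = (1.8650,-2.6350); α = Δx/Fx = (373/200) / (373/50) = 1/4
check: Δy/Fy = (-527/200) / (-527/50) = 1/4 ✓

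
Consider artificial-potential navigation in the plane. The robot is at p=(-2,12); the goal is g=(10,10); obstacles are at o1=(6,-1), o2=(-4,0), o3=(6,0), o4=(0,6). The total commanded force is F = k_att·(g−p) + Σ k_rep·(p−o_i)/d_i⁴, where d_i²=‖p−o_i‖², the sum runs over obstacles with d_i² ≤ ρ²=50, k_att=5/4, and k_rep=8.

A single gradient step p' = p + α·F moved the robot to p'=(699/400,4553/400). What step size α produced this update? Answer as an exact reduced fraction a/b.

F_att = 5/4·(g−p) = 5/4·(12,-2) = (15.0000,-2.5000)
o1: d²=233 > ρ²=50 → inactive
o2: d²=148 > ρ²=50 → inactive
o3: d²=208 > ρ²=50 → inactive
o4: d²=40 ≤ ρ²=50; F_rep = 8·(-2,6)/40² = (-0.0100,0.0300)
F = F_att + ΣF_rep = (14.9900,-2.4700)
Δp = p'−p = (3.7475,-0.6175); α = Δx/Fx = (1499/400) / (1499/100) = 1/4
check: Δy/Fy = (-247/400) / (-247/100) = 1/4 ✓

α = 1/4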